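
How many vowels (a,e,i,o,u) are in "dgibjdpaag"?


Input: dgibjdpaag
Checking each character:
  'd' at position 0: consonant
  'g' at position 1: consonant
  'i' at position 2: vowel (running total: 1)
  'b' at position 3: consonant
  'j' at position 4: consonant
  'd' at position 5: consonant
  'p' at position 6: consonant
  'a' at position 7: vowel (running total: 2)
  'a' at position 8: vowel (running total: 3)
  'g' at position 9: consonant
Total vowels: 3

3


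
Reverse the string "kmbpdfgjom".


Input: kmbpdfgjom
Reading characters right to left:
  Position 9: 'm'
  Position 8: 'o'
  Position 7: 'j'
  Position 6: 'g'
  Position 5: 'f'
  Position 4: 'd'
  Position 3: 'p'
  Position 2: 'b'
  Position 1: 'm'
  Position 0: 'k'
Reversed: mojgfdpbmk

mojgfdpbmk


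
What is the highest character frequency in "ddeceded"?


Input: ddeceded
Character counts:
  'c': 1
  'd': 4
  'e': 3
Maximum frequency: 4

4


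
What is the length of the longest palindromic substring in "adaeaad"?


Input: "adaeaad"
Checking substrings for palindromes:
  [0:3] "ada" (len 3) => palindrome
  [2:5] "aea" (len 3) => palindrome
  [4:6] "aa" (len 2) => palindrome
Longest palindromic substring: "ada" with length 3

3


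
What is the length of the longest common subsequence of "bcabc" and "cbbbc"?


LCS of "bcabc" and "cbbbc"
DP table:
           c    b    b    b    c
      0    0    0    0    0    0
  b   0    0    1    1    1    1
  c   0    1    1    1    1    2
  a   0    1    1    1    1    2
  b   0    1    2    2    2    2
  c   0    1    2    2    2    3
LCS length = dp[5][5] = 3

3


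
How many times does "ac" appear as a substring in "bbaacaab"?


Searching for "ac" in "bbaacaab"
Scanning each position:
  Position 0: "bb" => no
  Position 1: "ba" => no
  Position 2: "aa" => no
  Position 3: "ac" => MATCH
  Position 4: "ca" => no
  Position 5: "aa" => no
  Position 6: "ab" => no
Total occurrences: 1

1


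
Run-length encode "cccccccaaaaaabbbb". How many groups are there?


Input: cccccccaaaaaabbbb
Scanning for consecutive runs:
  Group 1: 'c' x 7 (positions 0-6)
  Group 2: 'a' x 6 (positions 7-12)
  Group 3: 'b' x 4 (positions 13-16)
Total groups: 3

3


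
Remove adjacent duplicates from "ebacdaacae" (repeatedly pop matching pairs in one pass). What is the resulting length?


Input: ebacdaacae
Stack-based adjacent duplicate removal:
  Read 'e': push. Stack: e
  Read 'b': push. Stack: eb
  Read 'a': push. Stack: eba
  Read 'c': push. Stack: ebac
  Read 'd': push. Stack: ebacd
  Read 'a': push. Stack: ebacda
  Read 'a': matches stack top 'a' => pop. Stack: ebacd
  Read 'c': push. Stack: ebacdc
  Read 'a': push. Stack: ebacdca
  Read 'e': push. Stack: ebacdcae
Final stack: "ebacdcae" (length 8)

8


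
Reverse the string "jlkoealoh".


Input: jlkoealoh
Reading characters right to left:
  Position 8: 'h'
  Position 7: 'o'
  Position 6: 'l'
  Position 5: 'a'
  Position 4: 'e'
  Position 3: 'o'
  Position 2: 'k'
  Position 1: 'l'
  Position 0: 'j'
Reversed: holaeoklj

holaeoklj


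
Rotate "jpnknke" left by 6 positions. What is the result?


Input: "jpnknke", rotate left by 6
First 6 characters: "jpnknk"
Remaining characters: "e"
Concatenate remaining + first: "e" + "jpnknk" = "ejpnknk"

ejpnknk


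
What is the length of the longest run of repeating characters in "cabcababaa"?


Input: "cabcababaa"
Scanning for longest run:
  Position 1 ('a'): new char, reset run to 1
  Position 2 ('b'): new char, reset run to 1
  Position 3 ('c'): new char, reset run to 1
  Position 4 ('a'): new char, reset run to 1
  Position 5 ('b'): new char, reset run to 1
  Position 6 ('a'): new char, reset run to 1
  Position 7 ('b'): new char, reset run to 1
  Position 8 ('a'): new char, reset run to 1
  Position 9 ('a'): continues run of 'a', length=2
Longest run: 'a' with length 2

2


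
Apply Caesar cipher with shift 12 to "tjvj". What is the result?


Caesar cipher: shift "tjvj" by 12
  't' (pos 19) + 12 = pos 5 = 'f'
  'j' (pos 9) + 12 = pos 21 = 'v'
  'v' (pos 21) + 12 = pos 7 = 'h'
  'j' (pos 9) + 12 = pos 21 = 'v'
Result: fvhv

fvhv


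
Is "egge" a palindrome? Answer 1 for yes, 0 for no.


Input: egge
Reversed: egge
  Compare pos 0 ('e') with pos 3 ('e'): match
  Compare pos 1 ('g') with pos 2 ('g'): match
Result: palindrome

1


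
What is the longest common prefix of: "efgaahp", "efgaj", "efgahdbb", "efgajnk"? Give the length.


Words: efgaahp, efgaj, efgahdbb, efgajnk
  Position 0: all 'e' => match
  Position 1: all 'f' => match
  Position 2: all 'g' => match
  Position 3: all 'a' => match
  Position 4: ('a', 'j', 'h', 'j') => mismatch, stop
LCP = "efga" (length 4)

4


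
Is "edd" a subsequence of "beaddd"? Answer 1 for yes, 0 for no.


Check if "edd" is a subsequence of "beaddd"
Greedy scan:
  Position 0 ('b'): no match needed
  Position 1 ('e'): matches sub[0] = 'e'
  Position 2 ('a'): no match needed
  Position 3 ('d'): matches sub[1] = 'd'
  Position 4 ('d'): matches sub[2] = 'd'
  Position 5 ('d'): no match needed
All 3 characters matched => is a subsequence

1


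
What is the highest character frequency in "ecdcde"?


Input: ecdcde
Character counts:
  'c': 2
  'd': 2
  'e': 2
Maximum frequency: 2

2


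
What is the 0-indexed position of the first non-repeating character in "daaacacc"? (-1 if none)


Input: daaacacc
Character frequencies:
  'a': 4
  'c': 3
  'd': 1
Scanning left to right for freq == 1:
  Position 0 ('d'): unique! => answer = 0

0


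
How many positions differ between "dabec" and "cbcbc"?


Comparing "dabec" and "cbcbc" position by position:
  Position 0: 'd' vs 'c' => DIFFER
  Position 1: 'a' vs 'b' => DIFFER
  Position 2: 'b' vs 'c' => DIFFER
  Position 3: 'e' vs 'b' => DIFFER
  Position 4: 'c' vs 'c' => same
Positions that differ: 4

4


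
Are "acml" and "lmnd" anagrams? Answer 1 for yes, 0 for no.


Strings: "acml", "lmnd"
Sorted first:  aclm
Sorted second: dlmn
Differ at position 0: 'a' vs 'd' => not anagrams

0


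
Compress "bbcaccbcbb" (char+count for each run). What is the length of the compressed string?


Input: bbcaccbcbb
Runs:
  'b' x 2 => "b2"
  'c' x 1 => "c1"
  'a' x 1 => "a1"
  'c' x 2 => "c2"
  'b' x 1 => "b1"
  'c' x 1 => "c1"
  'b' x 2 => "b2"
Compressed: "b2c1a1c2b1c1b2"
Compressed length: 14

14


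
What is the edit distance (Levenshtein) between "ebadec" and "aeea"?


Computing edit distance: "ebadec" -> "aeea"
DP table:
           a    e    e    a
      0    1    2    3    4
  e   1    1    1    2    3
  b   2    2    2    2    3
  a   3    2    3    3    2
  d   4    3    3    4    3
  e   5    4    3    3    4
  c   6    5    4    4    4
Edit distance = dp[6][4] = 4

4


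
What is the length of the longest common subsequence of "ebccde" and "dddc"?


LCS of "ebccde" and "dddc"
DP table:
           d    d    d    c
      0    0    0    0    0
  e   0    0    0    0    0
  b   0    0    0    0    0
  c   0    0    0    0    1
  c   0    0    0    0    1
  d   0    1    1    1    1
  e   0    1    1    1    1
LCS length = dp[6][4] = 1

1


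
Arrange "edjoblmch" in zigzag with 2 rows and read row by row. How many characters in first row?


Zigzag "edjoblmch" into 2 rows:
Placing characters:
  'e' => row 0
  'd' => row 1
  'j' => row 0
  'o' => row 1
  'b' => row 0
  'l' => row 1
  'm' => row 0
  'c' => row 1
  'h' => row 0
Rows:
  Row 0: "ejbmh"
  Row 1: "dolc"
First row length: 5

5


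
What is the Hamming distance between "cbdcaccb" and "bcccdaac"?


Comparing "cbdcaccb" and "bcccdaac" position by position:
  Position 0: 'c' vs 'b' => differ
  Position 1: 'b' vs 'c' => differ
  Position 2: 'd' vs 'c' => differ
  Position 3: 'c' vs 'c' => same
  Position 4: 'a' vs 'd' => differ
  Position 5: 'c' vs 'a' => differ
  Position 6: 'c' vs 'a' => differ
  Position 7: 'b' vs 'c' => differ
Total differences (Hamming distance): 7

7


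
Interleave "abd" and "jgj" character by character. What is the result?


Interleaving "abd" and "jgj":
  Position 0: 'a' from first, 'j' from second => "aj"
  Position 1: 'b' from first, 'g' from second => "bg"
  Position 2: 'd' from first, 'j' from second => "dj"
Result: ajbgdj

ajbgdj


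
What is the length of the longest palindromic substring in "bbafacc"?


Input: "bbafacc"
Checking substrings for palindromes:
  [2:5] "afa" (len 3) => palindrome
  [0:2] "bb" (len 2) => palindrome
  [5:7] "cc" (len 2) => palindrome
Longest palindromic substring: "afa" with length 3

3


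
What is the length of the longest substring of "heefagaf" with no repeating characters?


Input: "heefagaf"
Sliding window (track last position of each char):
  Position 0 ('h'): window [0,0] length 1 -- new best
  Position 1 ('e'): window [0,1] length 2 -- new best
  Position 2 ('e'): repeat (last at 1), move window start to 2
  Position 2 ('e'): window [2,2] length 1
  Position 3 ('f'): window [2,3] length 2
  Position 4 ('a'): window [2,4] length 3 -- new best
  Position 5 ('g'): window [2,5] length 4 -- new best
  Position 6 ('a'): repeat (last at 4), move window start to 5
  Position 6 ('a'): window [5,6] length 2
  Position 7 ('f'): window [5,7] length 3
Longest substring with no repeats: "efag" with length 4

4


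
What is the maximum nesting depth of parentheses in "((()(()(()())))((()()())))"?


Input: "((()(()(()())))((()()())))"
Tracking depth:
  Position 0 '(': depth becomes 1
  Position 1 '(': depth becomes 2
  Position 2 '(': depth becomes 3
  Position 3 ')': depth becomes 2
  Position 4 '(': depth becomes 3
  Position 5 '(': depth becomes 4
  Position 6 ')': depth becomes 3
  Position 7 '(': depth becomes 4
  Position 8 '(': depth becomes 5
  Position 9 ')': depth becomes 4
  Position 10 '(': depth becomes 5
  Position 11 ')': depth becomes 4
  Position 12 ')': depth becomes 3
  Position 13 ')': depth becomes 2
  Position 14 ')': depth becomes 1
  Position 15 '(': depth becomes 2
  Position 16 '(': depth becomes 3
  Position 17 '(': depth becomes 4
  Position 18 ')': depth becomes 3
  Position 19 '(': depth becomes 4
  Position 20 ')': depth becomes 3
  Position 21 '(': depth becomes 4
  Position 22 ')': depth becomes 3
  Position 23 ')': depth becomes 2
  Position 24 ')': depth becomes 1
  Position 25 ')': depth becomes 0
Maximum depth reached: 5

5


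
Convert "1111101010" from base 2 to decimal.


Input: "1111101010" in base 2
Positional expansion:
  Digit '1' (value 1) x 2^9 = 512
  Digit '1' (value 1) x 2^8 = 256
  Digit '1' (value 1) x 2^7 = 128
  Digit '1' (value 1) x 2^6 = 64
  Digit '1' (value 1) x 2^5 = 32
  Digit '0' (value 0) x 2^4 = 0
  Digit '1' (value 1) x 2^3 = 8
  Digit '0' (value 0) x 2^2 = 0
  Digit '1' (value 1) x 2^1 = 2
  Digit '0' (value 0) x 2^0 = 0
Sum = 1002

1002


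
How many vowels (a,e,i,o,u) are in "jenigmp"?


Input: jenigmp
Checking each character:
  'j' at position 0: consonant
  'e' at position 1: vowel (running total: 1)
  'n' at position 2: consonant
  'i' at position 3: vowel (running total: 2)
  'g' at position 4: consonant
  'm' at position 5: consonant
  'p' at position 6: consonant
Total vowels: 2

2


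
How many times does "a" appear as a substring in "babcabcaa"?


Searching for "a" in "babcabcaa"
Scanning each position:
  Position 0: "b" => no
  Position 1: "a" => MATCH
  Position 2: "b" => no
  Position 3: "c" => no
  Position 4: "a" => MATCH
  Position 5: "b" => no
  Position 6: "c" => no
  Position 7: "a" => MATCH
  Position 8: "a" => MATCH
Total occurrences: 4

4


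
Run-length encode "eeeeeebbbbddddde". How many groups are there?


Input: eeeeeebbbbddddde
Scanning for consecutive runs:
  Group 1: 'e' x 6 (positions 0-5)
  Group 2: 'b' x 4 (positions 6-9)
  Group 3: 'd' x 5 (positions 10-14)
  Group 4: 'e' x 1 (positions 15-15)
Total groups: 4

4


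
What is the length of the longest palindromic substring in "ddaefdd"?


Input: "ddaefdd"
Checking substrings for palindromes:
  [0:2] "dd" (len 2) => palindrome
  [5:7] "dd" (len 2) => palindrome
Longest palindromic substring: "dd" with length 2

2


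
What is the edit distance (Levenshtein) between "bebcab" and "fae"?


Computing edit distance: "bebcab" -> "fae"
DP table:
           f    a    e
      0    1    2    3
  b   1    1    2    3
  e   2    2    2    2
  b   3    3    3    3
  c   4    4    4    4
  a   5    5    4    5
  b   6    6    5    5
Edit distance = dp[6][3] = 5

5


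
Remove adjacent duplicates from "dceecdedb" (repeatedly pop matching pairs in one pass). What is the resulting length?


Input: dceecdedb
Stack-based adjacent duplicate removal:
  Read 'd': push. Stack: d
  Read 'c': push. Stack: dc
  Read 'e': push. Stack: dce
  Read 'e': matches stack top 'e' => pop. Stack: dc
  Read 'c': matches stack top 'c' => pop. Stack: d
  Read 'd': matches stack top 'd' => pop. Stack: (empty)
  Read 'e': push. Stack: e
  Read 'd': push. Stack: ed
  Read 'b': push. Stack: edb
Final stack: "edb" (length 3)

3


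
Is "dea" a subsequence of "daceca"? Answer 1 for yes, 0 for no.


Check if "dea" is a subsequence of "daceca"
Greedy scan:
  Position 0 ('d'): matches sub[0] = 'd'
  Position 1 ('a'): no match needed
  Position 2 ('c'): no match needed
  Position 3 ('e'): matches sub[1] = 'e'
  Position 4 ('c'): no match needed
  Position 5 ('a'): matches sub[2] = 'a'
All 3 characters matched => is a subsequence

1


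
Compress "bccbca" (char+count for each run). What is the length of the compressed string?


Input: bccbca
Runs:
  'b' x 1 => "b1"
  'c' x 2 => "c2"
  'b' x 1 => "b1"
  'c' x 1 => "c1"
  'a' x 1 => "a1"
Compressed: "b1c2b1c1a1"
Compressed length: 10

10


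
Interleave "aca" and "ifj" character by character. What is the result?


Interleaving "aca" and "ifj":
  Position 0: 'a' from first, 'i' from second => "ai"
  Position 1: 'c' from first, 'f' from second => "cf"
  Position 2: 'a' from first, 'j' from second => "aj"
Result: aicfaj

aicfaj


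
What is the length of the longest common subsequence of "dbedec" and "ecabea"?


LCS of "dbedec" and "ecabea"
DP table:
           e    c    a    b    e    a
      0    0    0    0    0    0    0
  d   0    0    0    0    0    0    0
  b   0    0    0    0    1    1    1
  e   0    1    1    1    1    2    2
  d   0    1    1    1    1    2    2
  e   0    1    1    1    1    2    2
  c   0    1    2    2    2    2    2
LCS length = dp[6][6] = 2

2


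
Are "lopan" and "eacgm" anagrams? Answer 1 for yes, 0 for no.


Strings: "lopan", "eacgm"
Sorted first:  alnop
Sorted second: acegm
Differ at position 1: 'l' vs 'c' => not anagrams

0


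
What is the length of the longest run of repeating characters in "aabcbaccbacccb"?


Input: "aabcbaccbacccb"
Scanning for longest run:
  Position 1 ('a'): continues run of 'a', length=2
  Position 2 ('b'): new char, reset run to 1
  Position 3 ('c'): new char, reset run to 1
  Position 4 ('b'): new char, reset run to 1
  Position 5 ('a'): new char, reset run to 1
  Position 6 ('c'): new char, reset run to 1
  Position 7 ('c'): continues run of 'c', length=2
  Position 8 ('b'): new char, reset run to 1
  Position 9 ('a'): new char, reset run to 1
  Position 10 ('c'): new char, reset run to 1
  Position 11 ('c'): continues run of 'c', length=2
  Position 12 ('c'): continues run of 'c', length=3
  Position 13 ('b'): new char, reset run to 1
Longest run: 'c' with length 3

3


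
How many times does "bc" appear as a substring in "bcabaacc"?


Searching for "bc" in "bcabaacc"
Scanning each position:
  Position 0: "bc" => MATCH
  Position 1: "ca" => no
  Position 2: "ab" => no
  Position 3: "ba" => no
  Position 4: "aa" => no
  Position 5: "ac" => no
  Position 6: "cc" => no
Total occurrences: 1

1


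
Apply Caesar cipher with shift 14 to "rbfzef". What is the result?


Caesar cipher: shift "rbfzef" by 14
  'r' (pos 17) + 14 = pos 5 = 'f'
  'b' (pos 1) + 14 = pos 15 = 'p'
  'f' (pos 5) + 14 = pos 19 = 't'
  'z' (pos 25) + 14 = pos 13 = 'n'
  'e' (pos 4) + 14 = pos 18 = 's'
  'f' (pos 5) + 14 = pos 19 = 't'
Result: fptnst

fptnst


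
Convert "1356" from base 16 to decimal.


Input: "1356" in base 16
Positional expansion:
  Digit '1' (value 1) x 16^3 = 4096
  Digit '3' (value 3) x 16^2 = 768
  Digit '5' (value 5) x 16^1 = 80
  Digit '6' (value 6) x 16^0 = 6
Sum = 4950

4950


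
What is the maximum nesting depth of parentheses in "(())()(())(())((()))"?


Input: "(())()(())(())((()))"
Tracking depth:
  Position 0 '(': depth becomes 1
  Position 1 '(': depth becomes 2
  Position 2 ')': depth becomes 1
  Position 3 ')': depth becomes 0
  Position 4 '(': depth becomes 1
  Position 5 ')': depth becomes 0
  Position 6 '(': depth becomes 1
  Position 7 '(': depth becomes 2
  Position 8 ')': depth becomes 1
  Position 9 ')': depth becomes 0
  Position 10 '(': depth becomes 1
  Position 11 '(': depth becomes 2
  Position 12 ')': depth becomes 1
  Position 13 ')': depth becomes 0
  Position 14 '(': depth becomes 1
  Position 15 '(': depth becomes 2
  Position 16 '(': depth becomes 3
  Position 17 ')': depth becomes 2
  Position 18 ')': depth becomes 1
  Position 19 ')': depth becomes 0
Maximum depth reached: 3

3


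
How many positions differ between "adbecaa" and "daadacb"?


Comparing "adbecaa" and "daadacb" position by position:
  Position 0: 'a' vs 'd' => DIFFER
  Position 1: 'd' vs 'a' => DIFFER
  Position 2: 'b' vs 'a' => DIFFER
  Position 3: 'e' vs 'd' => DIFFER
  Position 4: 'c' vs 'a' => DIFFER
  Position 5: 'a' vs 'c' => DIFFER
  Position 6: 'a' vs 'b' => DIFFER
Positions that differ: 7

7


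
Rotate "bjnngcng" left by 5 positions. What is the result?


Input: "bjnngcng", rotate left by 5
First 5 characters: "bjnng"
Remaining characters: "cng"
Concatenate remaining + first: "cng" + "bjnng" = "cngbjnng"

cngbjnng


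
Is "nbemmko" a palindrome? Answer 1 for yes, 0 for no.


Input: nbemmko
Reversed: okmmebn
  Compare pos 0 ('n') with pos 6 ('o'): MISMATCH
  Compare pos 1 ('b') with pos 5 ('k'): MISMATCH
  Compare pos 2 ('e') with pos 4 ('m'): MISMATCH
Result: not a palindrome

0


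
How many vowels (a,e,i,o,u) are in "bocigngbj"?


Input: bocigngbj
Checking each character:
  'b' at position 0: consonant
  'o' at position 1: vowel (running total: 1)
  'c' at position 2: consonant
  'i' at position 3: vowel (running total: 2)
  'g' at position 4: consonant
  'n' at position 5: consonant
  'g' at position 6: consonant
  'b' at position 7: consonant
  'j' at position 8: consonant
Total vowels: 2

2


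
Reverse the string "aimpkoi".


Input: aimpkoi
Reading characters right to left:
  Position 6: 'i'
  Position 5: 'o'
  Position 4: 'k'
  Position 3: 'p'
  Position 2: 'm'
  Position 1: 'i'
  Position 0: 'a'
Reversed: iokpmia

iokpmia


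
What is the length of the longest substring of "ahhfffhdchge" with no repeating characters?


Input: "ahhfffhdchge"
Sliding window (track last position of each char):
  Position 0 ('a'): window [0,0] length 1 -- new best
  Position 1 ('h'): window [0,1] length 2 -- new best
  Position 2 ('h'): repeat (last at 1), move window start to 2
  Position 2 ('h'): window [2,2] length 1
  Position 3 ('f'): window [2,3] length 2
  Position 4 ('f'): repeat (last at 3), move window start to 4
  Position 4 ('f'): window [4,4] length 1
  Position 5 ('f'): repeat (last at 4), move window start to 5
  Position 5 ('f'): window [5,5] length 1
  Position 6 ('h'): window [5,6] length 2
  Position 7 ('d'): window [5,7] length 3 -- new best
  Position 8 ('c'): window [5,8] length 4 -- new best
  Position 9 ('h'): repeat (last at 6), move window start to 7
  Position 9 ('h'): window [7,9] length 3
  Position 10 ('g'): window [7,10] length 4
  Position 11 ('e'): window [7,11] length 5 -- new best
Longest substring with no repeats: "dchge" with length 5

5


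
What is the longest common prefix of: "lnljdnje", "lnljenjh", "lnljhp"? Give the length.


Words: lnljdnje, lnljenjh, lnljhp
  Position 0: all 'l' => match
  Position 1: all 'n' => match
  Position 2: all 'l' => match
  Position 3: all 'j' => match
  Position 4: ('d', 'e', 'h') => mismatch, stop
LCP = "lnlj" (length 4)

4


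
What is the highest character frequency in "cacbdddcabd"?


Input: cacbdddcabd
Character counts:
  'a': 2
  'b': 2
  'c': 3
  'd': 4
Maximum frequency: 4

4


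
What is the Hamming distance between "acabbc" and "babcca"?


Comparing "acabbc" and "babcca" position by position:
  Position 0: 'a' vs 'b' => differ
  Position 1: 'c' vs 'a' => differ
  Position 2: 'a' vs 'b' => differ
  Position 3: 'b' vs 'c' => differ
  Position 4: 'b' vs 'c' => differ
  Position 5: 'c' vs 'a' => differ
Total differences (Hamming distance): 6

6


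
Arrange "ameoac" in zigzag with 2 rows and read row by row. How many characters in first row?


Zigzag "ameoac" into 2 rows:
Placing characters:
  'a' => row 0
  'm' => row 1
  'e' => row 0
  'o' => row 1
  'a' => row 0
  'c' => row 1
Rows:
  Row 0: "aea"
  Row 1: "moc"
First row length: 3

3


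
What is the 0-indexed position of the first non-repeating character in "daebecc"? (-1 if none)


Input: daebecc
Character frequencies:
  'a': 1
  'b': 1
  'c': 2
  'd': 1
  'e': 2
Scanning left to right for freq == 1:
  Position 0 ('d'): unique! => answer = 0

0


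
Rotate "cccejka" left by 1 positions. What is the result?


Input: "cccejka", rotate left by 1
First 1 characters: "c"
Remaining characters: "ccejka"
Concatenate remaining + first: "ccejka" + "c" = "ccejkac"

ccejkac


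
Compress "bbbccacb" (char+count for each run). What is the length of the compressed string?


Input: bbbccacb
Runs:
  'b' x 3 => "b3"
  'c' x 2 => "c2"
  'a' x 1 => "a1"
  'c' x 1 => "c1"
  'b' x 1 => "b1"
Compressed: "b3c2a1c1b1"
Compressed length: 10

10


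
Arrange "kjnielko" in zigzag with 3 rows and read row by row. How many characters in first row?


Zigzag "kjnielko" into 3 rows:
Placing characters:
  'k' => row 0
  'j' => row 1
  'n' => row 2
  'i' => row 1
  'e' => row 0
  'l' => row 1
  'k' => row 2
  'o' => row 1
Rows:
  Row 0: "ke"
  Row 1: "jilo"
  Row 2: "nk"
First row length: 2

2


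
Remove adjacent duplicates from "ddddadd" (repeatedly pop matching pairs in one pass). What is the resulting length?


Input: ddddadd
Stack-based adjacent duplicate removal:
  Read 'd': push. Stack: d
  Read 'd': matches stack top 'd' => pop. Stack: (empty)
  Read 'd': push. Stack: d
  Read 'd': matches stack top 'd' => pop. Stack: (empty)
  Read 'a': push. Stack: a
  Read 'd': push. Stack: ad
  Read 'd': matches stack top 'd' => pop. Stack: a
Final stack: "a" (length 1)

1


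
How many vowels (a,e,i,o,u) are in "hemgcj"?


Input: hemgcj
Checking each character:
  'h' at position 0: consonant
  'e' at position 1: vowel (running total: 1)
  'm' at position 2: consonant
  'g' at position 3: consonant
  'c' at position 4: consonant
  'j' at position 5: consonant
Total vowels: 1

1


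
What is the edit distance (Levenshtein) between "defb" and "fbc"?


Computing edit distance: "defb" -> "fbc"
DP table:
           f    b    c
      0    1    2    3
  d   1    1    2    3
  e   2    2    2    3
  f   3    2    3    3
  b   4    3    2    3
Edit distance = dp[4][3] = 3

3


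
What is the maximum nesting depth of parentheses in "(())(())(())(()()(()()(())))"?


Input: "(())(())(())(()()(()()(())))"
Tracking depth:
  Position 0 '(': depth becomes 1
  Position 1 '(': depth becomes 2
  Position 2 ')': depth becomes 1
  Position 3 ')': depth becomes 0
  Position 4 '(': depth becomes 1
  Position 5 '(': depth becomes 2
  Position 6 ')': depth becomes 1
  Position 7 ')': depth becomes 0
  Position 8 '(': depth becomes 1
  Position 9 '(': depth becomes 2
  Position 10 ')': depth becomes 1
  Position 11 ')': depth becomes 0
  Position 12 '(': depth becomes 1
  Position 13 '(': depth becomes 2
  Position 14 ')': depth becomes 1
  Position 15 '(': depth becomes 2
  Position 16 ')': depth becomes 1
  Position 17 '(': depth becomes 2
  Position 18 '(': depth becomes 3
  Position 19 ')': depth becomes 2
  Position 20 '(': depth becomes 3
  Position 21 ')': depth becomes 2
  Position 22 '(': depth becomes 3
  Position 23 '(': depth becomes 4
  Position 24 ')': depth becomes 3
  Position 25 ')': depth becomes 2
  Position 26 ')': depth becomes 1
  Position 27 ')': depth becomes 0
Maximum depth reached: 4

4


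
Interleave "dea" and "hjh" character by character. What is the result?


Interleaving "dea" and "hjh":
  Position 0: 'd' from first, 'h' from second => "dh"
  Position 1: 'e' from first, 'j' from second => "ej"
  Position 2: 'a' from first, 'h' from second => "ah"
Result: dhejah

dhejah


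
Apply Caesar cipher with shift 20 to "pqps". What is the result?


Caesar cipher: shift "pqps" by 20
  'p' (pos 15) + 20 = pos 9 = 'j'
  'q' (pos 16) + 20 = pos 10 = 'k'
  'p' (pos 15) + 20 = pos 9 = 'j'
  's' (pos 18) + 20 = pos 12 = 'm'
Result: jkjm

jkjm


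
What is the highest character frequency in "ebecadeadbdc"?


Input: ebecadeadbdc
Character counts:
  'a': 2
  'b': 2
  'c': 2
  'd': 3
  'e': 3
Maximum frequency: 3

3


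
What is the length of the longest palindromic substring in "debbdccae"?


Input: "debbdccae"
Checking substrings for palindromes:
  [2:4] "bb" (len 2) => palindrome
  [5:7] "cc" (len 2) => palindrome
Longest palindromic substring: "bb" with length 2

2


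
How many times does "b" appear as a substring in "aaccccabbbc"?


Searching for "b" in "aaccccabbbc"
Scanning each position:
  Position 0: "a" => no
  Position 1: "a" => no
  Position 2: "c" => no
  Position 3: "c" => no
  Position 4: "c" => no
  Position 5: "c" => no
  Position 6: "a" => no
  Position 7: "b" => MATCH
  Position 8: "b" => MATCH
  Position 9: "b" => MATCH
  Position 10: "c" => no
Total occurrences: 3

3


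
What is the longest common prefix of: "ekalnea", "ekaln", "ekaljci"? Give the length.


Words: ekalnea, ekaln, ekaljci
  Position 0: all 'e' => match
  Position 1: all 'k' => match
  Position 2: all 'a' => match
  Position 3: all 'l' => match
  Position 4: ('n', 'n', 'j') => mismatch, stop
LCP = "ekal" (length 4)

4


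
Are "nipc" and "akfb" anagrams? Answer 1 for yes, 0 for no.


Strings: "nipc", "akfb"
Sorted first:  cinp
Sorted second: abfk
Differ at position 0: 'c' vs 'a' => not anagrams

0


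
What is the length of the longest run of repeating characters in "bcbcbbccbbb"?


Input: "bcbcbbccbbb"
Scanning for longest run:
  Position 1 ('c'): new char, reset run to 1
  Position 2 ('b'): new char, reset run to 1
  Position 3 ('c'): new char, reset run to 1
  Position 4 ('b'): new char, reset run to 1
  Position 5 ('b'): continues run of 'b', length=2
  Position 6 ('c'): new char, reset run to 1
  Position 7 ('c'): continues run of 'c', length=2
  Position 8 ('b'): new char, reset run to 1
  Position 9 ('b'): continues run of 'b', length=2
  Position 10 ('b'): continues run of 'b', length=3
Longest run: 'b' with length 3

3


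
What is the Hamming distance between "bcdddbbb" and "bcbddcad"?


Comparing "bcdddbbb" and "bcbddcad" position by position:
  Position 0: 'b' vs 'b' => same
  Position 1: 'c' vs 'c' => same
  Position 2: 'd' vs 'b' => differ
  Position 3: 'd' vs 'd' => same
  Position 4: 'd' vs 'd' => same
  Position 5: 'b' vs 'c' => differ
  Position 6: 'b' vs 'a' => differ
  Position 7: 'b' vs 'd' => differ
Total differences (Hamming distance): 4

4


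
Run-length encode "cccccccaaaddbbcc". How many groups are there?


Input: cccccccaaaddbbcc
Scanning for consecutive runs:
  Group 1: 'c' x 7 (positions 0-6)
  Group 2: 'a' x 3 (positions 7-9)
  Group 3: 'd' x 2 (positions 10-11)
  Group 4: 'b' x 2 (positions 12-13)
  Group 5: 'c' x 2 (positions 14-15)
Total groups: 5

5


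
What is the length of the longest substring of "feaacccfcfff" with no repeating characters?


Input: "feaacccfcfff"
Sliding window (track last position of each char):
  Position 0 ('f'): window [0,0] length 1 -- new best
  Position 1 ('e'): window [0,1] length 2 -- new best
  Position 2 ('a'): window [0,2] length 3 -- new best
  Position 3 ('a'): repeat (last at 2), move window start to 3
  Position 3 ('a'): window [3,3] length 1
  Position 4 ('c'): window [3,4] length 2
  Position 5 ('c'): repeat (last at 4), move window start to 5
  Position 5 ('c'): window [5,5] length 1
  Position 6 ('c'): repeat (last at 5), move window start to 6
  Position 6 ('c'): window [6,6] length 1
  Position 7 ('f'): window [6,7] length 2
  Position 8 ('c'): repeat (last at 6), move window start to 7
  Position 8 ('c'): window [7,8] length 2
  Position 9 ('f'): repeat (last at 7), move window start to 8
  Position 9 ('f'): window [8,9] length 2
  Position 10 ('f'): repeat (last at 9), move window start to 10
  Position 10 ('f'): window [10,10] length 1
  Position 11 ('f'): repeat (last at 10), move window start to 11
  Position 11 ('f'): window [11,11] length 1
Longest substring with no repeats: "fea" with length 3

3


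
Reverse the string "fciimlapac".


Input: fciimlapac
Reading characters right to left:
  Position 9: 'c'
  Position 8: 'a'
  Position 7: 'p'
  Position 6: 'a'
  Position 5: 'l'
  Position 4: 'm'
  Position 3: 'i'
  Position 2: 'i'
  Position 1: 'c'
  Position 0: 'f'
Reversed: capalmiicf

capalmiicf


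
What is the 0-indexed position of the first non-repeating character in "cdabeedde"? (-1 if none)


Input: cdabeedde
Character frequencies:
  'a': 1
  'b': 1
  'c': 1
  'd': 3
  'e': 3
Scanning left to right for freq == 1:
  Position 0 ('c'): unique! => answer = 0

0


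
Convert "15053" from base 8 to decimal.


Input: "15053" in base 8
Positional expansion:
  Digit '1' (value 1) x 8^4 = 4096
  Digit '5' (value 5) x 8^3 = 2560
  Digit '0' (value 0) x 8^2 = 0
  Digit '5' (value 5) x 8^1 = 40
  Digit '3' (value 3) x 8^0 = 3
Sum = 6699

6699


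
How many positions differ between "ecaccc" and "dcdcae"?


Comparing "ecaccc" and "dcdcae" position by position:
  Position 0: 'e' vs 'd' => DIFFER
  Position 1: 'c' vs 'c' => same
  Position 2: 'a' vs 'd' => DIFFER
  Position 3: 'c' vs 'c' => same
  Position 4: 'c' vs 'a' => DIFFER
  Position 5: 'c' vs 'e' => DIFFER
Positions that differ: 4

4


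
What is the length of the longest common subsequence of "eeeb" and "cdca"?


LCS of "eeeb" and "cdca"
DP table:
           c    d    c    a
      0    0    0    0    0
  e   0    0    0    0    0
  e   0    0    0    0    0
  e   0    0    0    0    0
  b   0    0    0    0    0
LCS length = dp[4][4] = 0

0


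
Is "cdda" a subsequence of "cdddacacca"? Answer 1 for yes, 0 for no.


Check if "cdda" is a subsequence of "cdddacacca"
Greedy scan:
  Position 0 ('c'): matches sub[0] = 'c'
  Position 1 ('d'): matches sub[1] = 'd'
  Position 2 ('d'): matches sub[2] = 'd'
  Position 3 ('d'): no match needed
  Position 4 ('a'): matches sub[3] = 'a'
  Position 5 ('c'): no match needed
  Position 6 ('a'): no match needed
  Position 7 ('c'): no match needed
  Position 8 ('c'): no match needed
  Position 9 ('a'): no match needed
All 4 characters matched => is a subsequence

1


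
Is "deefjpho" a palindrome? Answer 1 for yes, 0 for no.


Input: deefjpho
Reversed: ohpjfeed
  Compare pos 0 ('d') with pos 7 ('o'): MISMATCH
  Compare pos 1 ('e') with pos 6 ('h'): MISMATCH
  Compare pos 2 ('e') with pos 5 ('p'): MISMATCH
  Compare pos 3 ('f') with pos 4 ('j'): MISMATCH
Result: not a palindrome

0


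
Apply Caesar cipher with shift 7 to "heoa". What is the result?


Caesar cipher: shift "heoa" by 7
  'h' (pos 7) + 7 = pos 14 = 'o'
  'e' (pos 4) + 7 = pos 11 = 'l'
  'o' (pos 14) + 7 = pos 21 = 'v'
  'a' (pos 0) + 7 = pos 7 = 'h'
Result: olvh

olvh


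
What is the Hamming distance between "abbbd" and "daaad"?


Comparing "abbbd" and "daaad" position by position:
  Position 0: 'a' vs 'd' => differ
  Position 1: 'b' vs 'a' => differ
  Position 2: 'b' vs 'a' => differ
  Position 3: 'b' vs 'a' => differ
  Position 4: 'd' vs 'd' => same
Total differences (Hamming distance): 4

4


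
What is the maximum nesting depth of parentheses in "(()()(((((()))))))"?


Input: "(()()(((((()))))))"
Tracking depth:
  Position 0 '(': depth becomes 1
  Position 1 '(': depth becomes 2
  Position 2 ')': depth becomes 1
  Position 3 '(': depth becomes 2
  Position 4 ')': depth becomes 1
  Position 5 '(': depth becomes 2
  Position 6 '(': depth becomes 3
  Position 7 '(': depth becomes 4
  Position 8 '(': depth becomes 5
  Position 9 '(': depth becomes 6
  Position 10 '(': depth becomes 7
  Position 11 ')': depth becomes 6
  Position 12 ')': depth becomes 5
  Position 13 ')': depth becomes 4
  Position 14 ')': depth becomes 3
  Position 15 ')': depth becomes 2
  Position 16 ')': depth becomes 1
  Position 17 ')': depth becomes 0
Maximum depth reached: 7

7


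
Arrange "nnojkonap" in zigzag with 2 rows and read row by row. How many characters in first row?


Zigzag "nnojkonap" into 2 rows:
Placing characters:
  'n' => row 0
  'n' => row 1
  'o' => row 0
  'j' => row 1
  'k' => row 0
  'o' => row 1
  'n' => row 0
  'a' => row 1
  'p' => row 0
Rows:
  Row 0: "noknp"
  Row 1: "njoa"
First row length: 5

5


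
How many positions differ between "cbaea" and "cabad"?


Comparing "cbaea" and "cabad" position by position:
  Position 0: 'c' vs 'c' => same
  Position 1: 'b' vs 'a' => DIFFER
  Position 2: 'a' vs 'b' => DIFFER
  Position 3: 'e' vs 'a' => DIFFER
  Position 4: 'a' vs 'd' => DIFFER
Positions that differ: 4

4


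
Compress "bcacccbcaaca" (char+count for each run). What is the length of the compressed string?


Input: bcacccbcaaca
Runs:
  'b' x 1 => "b1"
  'c' x 1 => "c1"
  'a' x 1 => "a1"
  'c' x 3 => "c3"
  'b' x 1 => "b1"
  'c' x 1 => "c1"
  'a' x 2 => "a2"
  'c' x 1 => "c1"
  'a' x 1 => "a1"
Compressed: "b1c1a1c3b1c1a2c1a1"
Compressed length: 18

18


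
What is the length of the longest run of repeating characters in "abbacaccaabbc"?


Input: "abbacaccaabbc"
Scanning for longest run:
  Position 1 ('b'): new char, reset run to 1
  Position 2 ('b'): continues run of 'b', length=2
  Position 3 ('a'): new char, reset run to 1
  Position 4 ('c'): new char, reset run to 1
  Position 5 ('a'): new char, reset run to 1
  Position 6 ('c'): new char, reset run to 1
  Position 7 ('c'): continues run of 'c', length=2
  Position 8 ('a'): new char, reset run to 1
  Position 9 ('a'): continues run of 'a', length=2
  Position 10 ('b'): new char, reset run to 1
  Position 11 ('b'): continues run of 'b', length=2
  Position 12 ('c'): new char, reset run to 1
Longest run: 'b' with length 2

2


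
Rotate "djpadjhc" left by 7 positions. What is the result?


Input: "djpadjhc", rotate left by 7
First 7 characters: "djpadjh"
Remaining characters: "c"
Concatenate remaining + first: "c" + "djpadjh" = "cdjpadjh"

cdjpadjh


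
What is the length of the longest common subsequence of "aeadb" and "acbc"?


LCS of "aeadb" and "acbc"
DP table:
           a    c    b    c
      0    0    0    0    0
  a   0    1    1    1    1
  e   0    1    1    1    1
  a   0    1    1    1    1
  d   0    1    1    1    1
  b   0    1    1    2    2
LCS length = dp[5][4] = 2

2


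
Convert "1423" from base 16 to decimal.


Input: "1423" in base 16
Positional expansion:
  Digit '1' (value 1) x 16^3 = 4096
  Digit '4' (value 4) x 16^2 = 1024
  Digit '2' (value 2) x 16^1 = 32
  Digit '3' (value 3) x 16^0 = 3
Sum = 5155

5155


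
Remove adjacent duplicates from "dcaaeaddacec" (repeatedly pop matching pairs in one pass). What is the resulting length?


Input: dcaaeaddacec
Stack-based adjacent duplicate removal:
  Read 'd': push. Stack: d
  Read 'c': push. Stack: dc
  Read 'a': push. Stack: dca
  Read 'a': matches stack top 'a' => pop. Stack: dc
  Read 'e': push. Stack: dce
  Read 'a': push. Stack: dcea
  Read 'd': push. Stack: dcead
  Read 'd': matches stack top 'd' => pop. Stack: dcea
  Read 'a': matches stack top 'a' => pop. Stack: dce
  Read 'c': push. Stack: dcec
  Read 'e': push. Stack: dcece
  Read 'c': push. Stack: dcecec
Final stack: "dcecec" (length 6)

6


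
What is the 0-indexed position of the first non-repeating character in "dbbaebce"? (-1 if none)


Input: dbbaebce
Character frequencies:
  'a': 1
  'b': 3
  'c': 1
  'd': 1
  'e': 2
Scanning left to right for freq == 1:
  Position 0 ('d'): unique! => answer = 0

0


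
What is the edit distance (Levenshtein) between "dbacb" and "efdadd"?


Computing edit distance: "dbacb" -> "efdadd"
DP table:
           e    f    d    a    d    d
      0    1    2    3    4    5    6
  d   1    1    2    2    3    4    5
  b   2    2    2    3    3    4    5
  a   3    3    3    3    3    4    5
  c   4    4    4    4    4    4    5
  b   5    5    5    5    5    5    5
Edit distance = dp[5][6] = 5

5


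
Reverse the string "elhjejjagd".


Input: elhjejjagd
Reading characters right to left:
  Position 9: 'd'
  Position 8: 'g'
  Position 7: 'a'
  Position 6: 'j'
  Position 5: 'j'
  Position 4: 'e'
  Position 3: 'j'
  Position 2: 'h'
  Position 1: 'l'
  Position 0: 'e'
Reversed: dgajjejhle

dgajjejhle


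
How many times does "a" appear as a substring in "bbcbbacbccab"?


Searching for "a" in "bbcbbacbccab"
Scanning each position:
  Position 0: "b" => no
  Position 1: "b" => no
  Position 2: "c" => no
  Position 3: "b" => no
  Position 4: "b" => no
  Position 5: "a" => MATCH
  Position 6: "c" => no
  Position 7: "b" => no
  Position 8: "c" => no
  Position 9: "c" => no
  Position 10: "a" => MATCH
  Position 11: "b" => no
Total occurrences: 2

2


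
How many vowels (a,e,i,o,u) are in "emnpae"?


Input: emnpae
Checking each character:
  'e' at position 0: vowel (running total: 1)
  'm' at position 1: consonant
  'n' at position 2: consonant
  'p' at position 3: consonant
  'a' at position 4: vowel (running total: 2)
  'e' at position 5: vowel (running total: 3)
Total vowels: 3

3


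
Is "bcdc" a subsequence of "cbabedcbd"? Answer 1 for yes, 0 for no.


Check if "bcdc" is a subsequence of "cbabedcbd"
Greedy scan:
  Position 0 ('c'): no match needed
  Position 1 ('b'): matches sub[0] = 'b'
  Position 2 ('a'): no match needed
  Position 3 ('b'): no match needed
  Position 4 ('e'): no match needed
  Position 5 ('d'): no match needed
  Position 6 ('c'): matches sub[1] = 'c'
  Position 7 ('b'): no match needed
  Position 8 ('d'): matches sub[2] = 'd'
Only matched 3/4 characters => not a subsequence

0


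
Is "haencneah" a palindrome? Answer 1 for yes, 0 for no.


Input: haencneah
Reversed: haencneah
  Compare pos 0 ('h') with pos 8 ('h'): match
  Compare pos 1 ('a') with pos 7 ('a'): match
  Compare pos 2 ('e') with pos 6 ('e'): match
  Compare pos 3 ('n') with pos 5 ('n'): match
Result: palindrome

1


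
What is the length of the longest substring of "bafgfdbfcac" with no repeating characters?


Input: "bafgfdbfcac"
Sliding window (track last position of each char):
  Position 0 ('b'): window [0,0] length 1 -- new best
  Position 1 ('a'): window [0,1] length 2 -- new best
  Position 2 ('f'): window [0,2] length 3 -- new best
  Position 3 ('g'): window [0,3] length 4 -- new best
  Position 4 ('f'): repeat (last at 2), move window start to 3
  Position 4 ('f'): window [3,4] length 2
  Position 5 ('d'): window [3,5] length 3
  Position 6 ('b'): window [3,6] length 4
  Position 7 ('f'): repeat (last at 4), move window start to 5
  Position 7 ('f'): window [5,7] length 3
  Position 8 ('c'): window [5,8] length 4
  Position 9 ('a'): window [5,9] length 5 -- new best
  Position 10 ('c'): repeat (last at 8), move window start to 9
  Position 10 ('c'): window [9,10] length 2
Longest substring with no repeats: "dbfca" with length 5

5


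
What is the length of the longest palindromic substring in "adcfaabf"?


Input: "adcfaabf"
Checking substrings for palindromes:
  [4:6] "aa" (len 2) => palindrome
Longest palindromic substring: "aa" with length 2

2


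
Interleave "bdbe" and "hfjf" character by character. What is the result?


Interleaving "bdbe" and "hfjf":
  Position 0: 'b' from first, 'h' from second => "bh"
  Position 1: 'd' from first, 'f' from second => "df"
  Position 2: 'b' from first, 'j' from second => "bj"
  Position 3: 'e' from first, 'f' from second => "ef"
Result: bhdfbjef

bhdfbjef
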